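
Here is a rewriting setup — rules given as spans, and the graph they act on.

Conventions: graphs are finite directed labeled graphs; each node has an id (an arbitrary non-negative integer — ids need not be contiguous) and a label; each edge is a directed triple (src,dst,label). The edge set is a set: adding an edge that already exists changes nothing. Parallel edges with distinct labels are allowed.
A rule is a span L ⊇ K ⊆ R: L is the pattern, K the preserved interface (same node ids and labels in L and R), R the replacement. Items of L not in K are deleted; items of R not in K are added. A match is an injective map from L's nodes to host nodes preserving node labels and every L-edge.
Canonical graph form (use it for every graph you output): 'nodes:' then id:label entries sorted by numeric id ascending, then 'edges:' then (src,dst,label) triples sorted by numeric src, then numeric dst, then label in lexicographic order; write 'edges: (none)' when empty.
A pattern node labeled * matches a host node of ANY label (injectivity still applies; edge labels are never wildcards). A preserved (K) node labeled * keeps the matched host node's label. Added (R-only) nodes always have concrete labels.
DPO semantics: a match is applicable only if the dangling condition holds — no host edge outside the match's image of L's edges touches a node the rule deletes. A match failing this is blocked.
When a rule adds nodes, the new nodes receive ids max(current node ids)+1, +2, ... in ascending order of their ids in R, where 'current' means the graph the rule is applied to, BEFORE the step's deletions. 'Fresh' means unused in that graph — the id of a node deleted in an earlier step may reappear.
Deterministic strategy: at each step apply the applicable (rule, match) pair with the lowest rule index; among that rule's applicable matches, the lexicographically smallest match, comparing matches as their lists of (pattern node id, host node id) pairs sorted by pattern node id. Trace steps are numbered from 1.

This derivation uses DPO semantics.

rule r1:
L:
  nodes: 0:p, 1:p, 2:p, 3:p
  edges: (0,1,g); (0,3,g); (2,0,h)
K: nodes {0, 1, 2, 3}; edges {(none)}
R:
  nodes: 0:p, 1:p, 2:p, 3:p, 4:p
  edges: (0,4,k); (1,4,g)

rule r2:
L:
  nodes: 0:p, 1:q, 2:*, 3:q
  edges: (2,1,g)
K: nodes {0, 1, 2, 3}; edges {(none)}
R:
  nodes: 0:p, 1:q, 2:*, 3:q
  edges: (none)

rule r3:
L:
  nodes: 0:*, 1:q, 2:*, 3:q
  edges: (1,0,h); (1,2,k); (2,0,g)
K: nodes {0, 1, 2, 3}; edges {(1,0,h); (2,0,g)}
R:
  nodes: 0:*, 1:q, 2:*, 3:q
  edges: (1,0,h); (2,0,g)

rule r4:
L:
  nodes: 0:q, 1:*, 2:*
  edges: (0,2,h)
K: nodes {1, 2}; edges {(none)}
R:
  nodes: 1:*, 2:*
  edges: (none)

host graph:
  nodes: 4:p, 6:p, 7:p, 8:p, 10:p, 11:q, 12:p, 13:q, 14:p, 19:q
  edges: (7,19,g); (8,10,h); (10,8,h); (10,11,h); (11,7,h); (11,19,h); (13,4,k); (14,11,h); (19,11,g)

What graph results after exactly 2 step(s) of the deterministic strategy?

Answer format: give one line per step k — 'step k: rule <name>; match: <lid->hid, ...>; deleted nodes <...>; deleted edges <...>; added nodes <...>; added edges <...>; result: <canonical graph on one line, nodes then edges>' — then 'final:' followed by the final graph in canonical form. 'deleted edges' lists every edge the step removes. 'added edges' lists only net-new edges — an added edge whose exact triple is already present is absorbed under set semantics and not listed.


step 1: rule r2; match: 0->4, 1->11, 2->19, 3->13; deleted nodes (none); deleted edges (19,11,g); added nodes (none); added edges (none); result: nodes: 4:p, 6:p, 7:p, 8:p, 10:p, 11:q, 12:p, 13:q, 14:p, 19:q edges: (7,19,g); (8,10,h); (10,8,h); (10,11,h); (11,7,h); (11,19,h); (13,4,k); (14,11,h)
step 2: rule r2; match: 0->4, 1->19, 2->7, 3->11; deleted nodes (none); deleted edges (7,19,g); added nodes (none); added edges (none); result: nodes: 4:p, 6:p, 7:p, 8:p, 10:p, 11:q, 12:p, 13:q, 14:p, 19:q edges: (8,10,h); (10,8,h); (10,11,h); (11,7,h); (11,19,h); (13,4,k); (14,11,h)
final:
nodes: 4:p, 6:p, 7:p, 8:p, 10:p, 11:q, 12:p, 13:q, 14:p, 19:q
edges: (8,10,h); (10,8,h); (10,11,h); (11,7,h); (11,19,h); (13,4,k); (14,11,h)


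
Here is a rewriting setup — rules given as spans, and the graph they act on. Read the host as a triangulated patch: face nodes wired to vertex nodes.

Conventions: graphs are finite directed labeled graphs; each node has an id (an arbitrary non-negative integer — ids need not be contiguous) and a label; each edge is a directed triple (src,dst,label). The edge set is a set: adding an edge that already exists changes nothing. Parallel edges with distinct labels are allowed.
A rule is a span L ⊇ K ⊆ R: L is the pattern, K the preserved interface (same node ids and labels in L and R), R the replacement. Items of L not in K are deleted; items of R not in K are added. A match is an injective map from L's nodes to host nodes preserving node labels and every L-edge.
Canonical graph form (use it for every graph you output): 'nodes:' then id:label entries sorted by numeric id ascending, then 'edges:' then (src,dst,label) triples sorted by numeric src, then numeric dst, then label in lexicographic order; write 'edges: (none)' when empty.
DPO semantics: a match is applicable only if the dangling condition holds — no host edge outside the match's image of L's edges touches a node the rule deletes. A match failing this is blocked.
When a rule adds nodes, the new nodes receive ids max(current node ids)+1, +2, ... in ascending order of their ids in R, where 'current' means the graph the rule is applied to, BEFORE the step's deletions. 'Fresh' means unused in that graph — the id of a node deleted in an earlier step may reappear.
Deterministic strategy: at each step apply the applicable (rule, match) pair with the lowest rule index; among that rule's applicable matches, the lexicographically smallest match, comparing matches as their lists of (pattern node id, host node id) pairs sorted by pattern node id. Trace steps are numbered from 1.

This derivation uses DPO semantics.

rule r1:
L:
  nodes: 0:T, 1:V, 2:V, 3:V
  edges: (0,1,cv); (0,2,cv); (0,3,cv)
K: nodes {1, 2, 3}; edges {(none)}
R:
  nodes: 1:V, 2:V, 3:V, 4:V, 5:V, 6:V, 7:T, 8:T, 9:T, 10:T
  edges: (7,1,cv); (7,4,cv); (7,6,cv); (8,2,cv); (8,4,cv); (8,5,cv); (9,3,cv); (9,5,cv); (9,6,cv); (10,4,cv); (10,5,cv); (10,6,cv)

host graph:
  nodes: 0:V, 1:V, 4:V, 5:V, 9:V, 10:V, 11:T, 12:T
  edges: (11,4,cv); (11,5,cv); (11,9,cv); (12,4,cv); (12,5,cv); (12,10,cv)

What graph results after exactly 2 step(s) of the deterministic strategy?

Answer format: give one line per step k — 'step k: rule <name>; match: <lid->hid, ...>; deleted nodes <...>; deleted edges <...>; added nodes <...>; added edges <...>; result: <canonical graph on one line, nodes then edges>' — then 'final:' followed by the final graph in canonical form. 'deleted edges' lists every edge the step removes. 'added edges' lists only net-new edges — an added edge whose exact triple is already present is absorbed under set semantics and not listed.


step 1: rule r1; match: 0->11, 1->4, 2->5, 3->9; deleted nodes 11; deleted edges (11,4,cv); (11,5,cv); (11,9,cv); added nodes 13, 14, 15, 16, 17, 18, 19; added edges (16,4,cv); (16,13,cv); (16,15,cv); (17,5,cv); (17,13,cv); (17,14,cv); (18,9,cv); (18,14,cv); (18,15,cv); (19,13,cv); (19,14,cv); (19,15,cv); result: nodes: 0:V, 1:V, 4:V, 5:V, 9:V, 10:V, 12:T, 13:V, 14:V, 15:V, 16:T, 17:T, 18:T, 19:T edges: (12,4,cv); (12,5,cv); (12,10,cv); (16,4,cv); (16,13,cv); (16,15,cv); (17,5,cv); (17,13,cv); (17,14,cv); (18,9,cv); (18,14,cv); (18,15,cv); (19,13,cv); (19,14,cv); (19,15,cv)
step 2: rule r1; match: 0->12, 1->4, 2->5, 3->10; deleted nodes 12; deleted edges (12,4,cv); (12,5,cv); (12,10,cv); added nodes 20, 21, 22, 23, 24, 25, 26; added edges (23,4,cv); (23,20,cv); (23,22,cv); (24,5,cv); (24,20,cv); (24,21,cv); (25,10,cv); (25,21,cv); (25,22,cv); (26,20,cv); (26,21,cv); (26,22,cv); result: nodes: 0:V, 1:V, 4:V, 5:V, 9:V, 10:V, 13:V, 14:V, 15:V, 16:T, 17:T, 18:T, 19:T, 20:V, 21:V, 22:V, 23:T, 24:T, 25:T, 26:T edges: (16,4,cv); (16,13,cv); (16,15,cv); (17,5,cv); (17,13,cv); (17,14,cv); (18,9,cv); (18,14,cv); (18,15,cv); (19,13,cv); (19,14,cv); (19,15,cv); (23,4,cv); (23,20,cv); (23,22,cv); (24,5,cv); (24,20,cv); (24,21,cv); (25,10,cv); (25,21,cv); (25,22,cv); (26,20,cv); (26,21,cv); (26,22,cv)
final:
nodes: 0:V, 1:V, 4:V, 5:V, 9:V, 10:V, 13:V, 14:V, 15:V, 16:T, 17:T, 18:T, 19:T, 20:V, 21:V, 22:V, 23:T, 24:T, 25:T, 26:T
edges: (16,4,cv); (16,13,cv); (16,15,cv); (17,5,cv); (17,13,cv); (17,14,cv); (18,9,cv); (18,14,cv); (18,15,cv); (19,13,cv); (19,14,cv); (19,15,cv); (23,4,cv); (23,20,cv); (23,22,cv); (24,5,cv); (24,20,cv); (24,21,cv); (25,10,cv); (25,21,cv); (25,22,cv); (26,20,cv); (26,21,cv); (26,22,cv)


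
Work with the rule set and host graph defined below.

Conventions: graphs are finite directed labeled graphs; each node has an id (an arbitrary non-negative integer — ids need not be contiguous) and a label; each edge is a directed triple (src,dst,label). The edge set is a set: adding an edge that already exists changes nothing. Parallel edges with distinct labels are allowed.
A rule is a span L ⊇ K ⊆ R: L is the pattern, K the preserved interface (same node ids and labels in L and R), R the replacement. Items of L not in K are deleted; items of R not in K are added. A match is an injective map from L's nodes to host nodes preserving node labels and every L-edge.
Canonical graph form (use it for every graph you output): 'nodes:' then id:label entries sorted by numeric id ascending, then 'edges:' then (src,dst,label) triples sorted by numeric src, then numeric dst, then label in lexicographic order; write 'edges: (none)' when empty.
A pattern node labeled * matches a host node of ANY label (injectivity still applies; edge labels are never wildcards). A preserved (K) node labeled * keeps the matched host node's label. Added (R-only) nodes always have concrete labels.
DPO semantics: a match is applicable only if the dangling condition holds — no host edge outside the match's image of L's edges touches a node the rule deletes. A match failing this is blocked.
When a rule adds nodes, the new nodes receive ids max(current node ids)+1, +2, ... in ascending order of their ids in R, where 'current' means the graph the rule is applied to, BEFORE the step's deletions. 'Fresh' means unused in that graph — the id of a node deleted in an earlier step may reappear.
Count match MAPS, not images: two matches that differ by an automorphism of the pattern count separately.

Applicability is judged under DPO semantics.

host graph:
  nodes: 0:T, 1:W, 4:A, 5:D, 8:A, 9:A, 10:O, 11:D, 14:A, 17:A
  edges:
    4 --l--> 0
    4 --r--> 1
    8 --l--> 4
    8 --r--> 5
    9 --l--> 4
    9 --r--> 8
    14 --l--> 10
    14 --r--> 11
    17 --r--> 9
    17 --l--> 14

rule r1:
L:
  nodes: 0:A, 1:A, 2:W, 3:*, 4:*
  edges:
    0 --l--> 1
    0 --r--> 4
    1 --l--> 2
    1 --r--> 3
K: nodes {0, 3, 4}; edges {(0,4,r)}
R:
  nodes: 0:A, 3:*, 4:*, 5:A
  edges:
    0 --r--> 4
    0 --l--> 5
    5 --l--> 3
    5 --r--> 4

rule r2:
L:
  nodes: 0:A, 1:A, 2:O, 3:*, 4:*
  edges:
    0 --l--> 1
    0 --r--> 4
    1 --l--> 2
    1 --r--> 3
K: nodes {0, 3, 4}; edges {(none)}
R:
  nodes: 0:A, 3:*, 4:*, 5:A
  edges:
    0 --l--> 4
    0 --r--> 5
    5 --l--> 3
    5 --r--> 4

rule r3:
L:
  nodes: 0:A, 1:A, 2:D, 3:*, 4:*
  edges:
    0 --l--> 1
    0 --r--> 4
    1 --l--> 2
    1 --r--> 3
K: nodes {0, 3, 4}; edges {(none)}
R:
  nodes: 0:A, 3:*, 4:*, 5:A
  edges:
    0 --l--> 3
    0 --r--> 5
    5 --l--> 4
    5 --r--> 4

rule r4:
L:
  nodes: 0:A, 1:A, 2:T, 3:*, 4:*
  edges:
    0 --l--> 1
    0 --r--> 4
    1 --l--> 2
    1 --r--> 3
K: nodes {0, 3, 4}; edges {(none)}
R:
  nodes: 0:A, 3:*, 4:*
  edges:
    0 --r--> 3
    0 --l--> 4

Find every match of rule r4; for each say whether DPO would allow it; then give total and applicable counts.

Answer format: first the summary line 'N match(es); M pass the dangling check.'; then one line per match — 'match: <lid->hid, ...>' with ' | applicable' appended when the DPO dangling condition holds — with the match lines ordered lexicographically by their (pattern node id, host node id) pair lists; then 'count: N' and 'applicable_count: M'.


2 match(es); 0 pass the dangling check.
match: 0->8, 1->4, 2->0, 3->1, 4->5
match: 0->9, 1->4, 2->0, 3->1, 4->8
count: 2
applicable_count: 0


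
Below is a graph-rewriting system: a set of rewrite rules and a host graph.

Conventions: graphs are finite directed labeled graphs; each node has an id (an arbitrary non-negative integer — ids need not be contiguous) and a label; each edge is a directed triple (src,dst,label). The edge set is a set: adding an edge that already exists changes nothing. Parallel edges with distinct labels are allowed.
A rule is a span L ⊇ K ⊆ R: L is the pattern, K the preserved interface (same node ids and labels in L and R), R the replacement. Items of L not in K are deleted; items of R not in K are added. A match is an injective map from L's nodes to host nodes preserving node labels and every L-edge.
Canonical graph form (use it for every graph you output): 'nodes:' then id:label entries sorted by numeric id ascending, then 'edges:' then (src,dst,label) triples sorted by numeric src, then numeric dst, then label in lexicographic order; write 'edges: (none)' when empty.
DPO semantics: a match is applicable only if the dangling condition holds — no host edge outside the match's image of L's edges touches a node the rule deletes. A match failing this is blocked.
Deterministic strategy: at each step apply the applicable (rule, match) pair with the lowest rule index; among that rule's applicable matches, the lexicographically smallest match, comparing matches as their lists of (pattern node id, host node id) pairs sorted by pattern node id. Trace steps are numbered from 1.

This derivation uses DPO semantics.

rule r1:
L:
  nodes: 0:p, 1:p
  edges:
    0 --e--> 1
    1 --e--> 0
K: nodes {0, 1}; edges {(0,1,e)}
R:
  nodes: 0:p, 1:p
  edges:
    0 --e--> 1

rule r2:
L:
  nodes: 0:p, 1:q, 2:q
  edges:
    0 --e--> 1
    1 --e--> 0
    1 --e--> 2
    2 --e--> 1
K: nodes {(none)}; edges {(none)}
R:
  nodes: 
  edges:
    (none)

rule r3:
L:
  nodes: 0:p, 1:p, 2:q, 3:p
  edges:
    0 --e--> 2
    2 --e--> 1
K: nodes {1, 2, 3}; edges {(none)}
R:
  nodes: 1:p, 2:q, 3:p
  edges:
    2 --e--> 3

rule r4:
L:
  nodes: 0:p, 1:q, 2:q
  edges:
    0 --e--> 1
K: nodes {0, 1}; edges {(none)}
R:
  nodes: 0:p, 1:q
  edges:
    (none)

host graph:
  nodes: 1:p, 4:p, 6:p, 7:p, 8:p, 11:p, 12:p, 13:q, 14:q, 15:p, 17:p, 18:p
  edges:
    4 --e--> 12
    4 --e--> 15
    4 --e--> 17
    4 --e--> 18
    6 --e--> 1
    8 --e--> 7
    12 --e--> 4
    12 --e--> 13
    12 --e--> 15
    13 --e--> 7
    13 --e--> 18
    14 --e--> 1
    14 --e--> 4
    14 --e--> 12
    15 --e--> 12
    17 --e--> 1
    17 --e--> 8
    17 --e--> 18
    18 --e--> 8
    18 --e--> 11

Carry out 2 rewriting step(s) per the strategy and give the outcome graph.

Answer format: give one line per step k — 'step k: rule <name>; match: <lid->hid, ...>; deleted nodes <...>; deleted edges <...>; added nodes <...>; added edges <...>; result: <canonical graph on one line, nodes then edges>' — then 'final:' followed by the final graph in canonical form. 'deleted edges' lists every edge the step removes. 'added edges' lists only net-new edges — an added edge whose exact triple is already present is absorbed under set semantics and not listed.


step 1: rule r1; match: 0->4, 1->12; deleted nodes (none); deleted edges (12,4,e); added nodes (none); added edges (none); result: nodes: 1:p, 4:p, 6:p, 7:p, 8:p, 11:p, 12:p, 13:q, 14:q, 15:p, 17:p, 18:p edges: (4,12,e); (4,15,e); (4,17,e); (4,18,e); (6,1,e); (8,7,e); (12,13,e); (12,15,e); (13,7,e); (13,18,e); (14,1,e); (14,4,e); (14,12,e); (15,12,e); (17,1,e); (17,8,e); (17,18,e); (18,8,e); (18,11,e)
step 2: rule r1; match: 0->12, 1->15; deleted nodes (none); deleted edges (15,12,e); added nodes (none); added edges (none); result: nodes: 1:p, 4:p, 6:p, 7:p, 8:p, 11:p, 12:p, 13:q, 14:q, 15:p, 17:p, 18:p edges: (4,12,e); (4,15,e); (4,17,e); (4,18,e); (6,1,e); (8,7,e); (12,13,e); (12,15,e); (13,7,e); (13,18,e); (14,1,e); (14,4,e); (14,12,e); (17,1,e); (17,8,e); (17,18,e); (18,8,e); (18,11,e)
final:
nodes: 1:p, 4:p, 6:p, 7:p, 8:p, 11:p, 12:p, 13:q, 14:q, 15:p, 17:p, 18:p
edges: (4,12,e); (4,15,e); (4,17,e); (4,18,e); (6,1,e); (8,7,e); (12,13,e); (12,15,e); (13,7,e); (13,18,e); (14,1,e); (14,4,e); (14,12,e); (17,1,e); (17,8,e); (17,18,e); (18,8,e); (18,11,e)


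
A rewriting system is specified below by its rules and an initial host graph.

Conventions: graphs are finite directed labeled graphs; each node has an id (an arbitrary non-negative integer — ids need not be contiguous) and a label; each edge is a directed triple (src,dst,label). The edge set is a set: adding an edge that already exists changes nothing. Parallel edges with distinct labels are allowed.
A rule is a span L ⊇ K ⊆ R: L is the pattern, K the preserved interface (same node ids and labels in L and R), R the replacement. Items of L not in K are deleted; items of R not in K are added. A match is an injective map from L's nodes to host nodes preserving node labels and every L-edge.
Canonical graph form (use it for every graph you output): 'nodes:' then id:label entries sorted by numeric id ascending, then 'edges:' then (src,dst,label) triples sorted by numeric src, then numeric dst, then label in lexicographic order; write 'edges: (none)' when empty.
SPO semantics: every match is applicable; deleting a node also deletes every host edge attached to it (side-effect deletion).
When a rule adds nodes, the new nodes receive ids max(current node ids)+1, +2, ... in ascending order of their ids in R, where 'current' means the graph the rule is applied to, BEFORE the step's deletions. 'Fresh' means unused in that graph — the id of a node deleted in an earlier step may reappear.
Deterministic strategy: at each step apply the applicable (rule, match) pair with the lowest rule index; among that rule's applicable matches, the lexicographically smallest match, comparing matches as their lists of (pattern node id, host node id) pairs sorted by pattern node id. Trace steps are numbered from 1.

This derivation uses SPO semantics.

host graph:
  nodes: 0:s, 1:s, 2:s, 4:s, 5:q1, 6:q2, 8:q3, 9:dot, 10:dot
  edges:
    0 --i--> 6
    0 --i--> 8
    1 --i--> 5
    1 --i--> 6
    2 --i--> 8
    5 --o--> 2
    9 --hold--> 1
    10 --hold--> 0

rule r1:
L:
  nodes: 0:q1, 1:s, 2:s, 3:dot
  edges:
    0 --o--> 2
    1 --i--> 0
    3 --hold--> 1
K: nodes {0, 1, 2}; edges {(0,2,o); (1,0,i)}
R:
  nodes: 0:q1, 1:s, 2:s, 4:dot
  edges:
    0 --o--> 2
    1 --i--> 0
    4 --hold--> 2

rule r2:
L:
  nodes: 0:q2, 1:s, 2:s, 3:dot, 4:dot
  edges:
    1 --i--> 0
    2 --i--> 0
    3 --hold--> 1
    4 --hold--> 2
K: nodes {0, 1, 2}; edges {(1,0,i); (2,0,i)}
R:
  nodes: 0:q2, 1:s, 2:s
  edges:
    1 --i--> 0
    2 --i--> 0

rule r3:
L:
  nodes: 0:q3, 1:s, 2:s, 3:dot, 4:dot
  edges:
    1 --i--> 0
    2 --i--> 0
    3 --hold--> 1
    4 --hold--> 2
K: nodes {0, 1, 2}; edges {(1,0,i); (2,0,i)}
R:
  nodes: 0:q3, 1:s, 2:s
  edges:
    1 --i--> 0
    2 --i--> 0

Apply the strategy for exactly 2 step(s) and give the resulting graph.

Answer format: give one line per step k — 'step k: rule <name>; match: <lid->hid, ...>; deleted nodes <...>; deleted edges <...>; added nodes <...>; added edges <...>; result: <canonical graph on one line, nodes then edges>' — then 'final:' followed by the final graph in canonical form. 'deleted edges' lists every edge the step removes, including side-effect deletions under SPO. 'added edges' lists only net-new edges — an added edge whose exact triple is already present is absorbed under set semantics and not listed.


step 1: rule r1; match: 0->5, 1->1, 2->2, 3->9; deleted nodes 9; deleted edges (9,1,hold); added nodes 11; added edges (11,2,hold); result: nodes: 0:s, 1:s, 2:s, 4:s, 5:q1, 6:q2, 8:q3, 10:dot, 11:dot edges: (0,6,i); (0,8,i); (1,5,i); (1,6,i); (2,8,i); (5,2,o); (10,0,hold); (11,2,hold)
step 2: rule r3; match: 0->8, 1->0, 2->2, 3->10, 4->11; deleted nodes 10, 11; deleted edges (10,0,hold); (11,2,hold); added nodes (none); added edges (none); result: nodes: 0:s, 1:s, 2:s, 4:s, 5:q1, 6:q2, 8:q3 edges: (0,6,i); (0,8,i); (1,5,i); (1,6,i); (2,8,i); (5,2,o)
final:
nodes: 0:s, 1:s, 2:s, 4:s, 5:q1, 6:q2, 8:q3
edges: (0,6,i); (0,8,i); (1,5,i); (1,6,i); (2,8,i); (5,2,o)


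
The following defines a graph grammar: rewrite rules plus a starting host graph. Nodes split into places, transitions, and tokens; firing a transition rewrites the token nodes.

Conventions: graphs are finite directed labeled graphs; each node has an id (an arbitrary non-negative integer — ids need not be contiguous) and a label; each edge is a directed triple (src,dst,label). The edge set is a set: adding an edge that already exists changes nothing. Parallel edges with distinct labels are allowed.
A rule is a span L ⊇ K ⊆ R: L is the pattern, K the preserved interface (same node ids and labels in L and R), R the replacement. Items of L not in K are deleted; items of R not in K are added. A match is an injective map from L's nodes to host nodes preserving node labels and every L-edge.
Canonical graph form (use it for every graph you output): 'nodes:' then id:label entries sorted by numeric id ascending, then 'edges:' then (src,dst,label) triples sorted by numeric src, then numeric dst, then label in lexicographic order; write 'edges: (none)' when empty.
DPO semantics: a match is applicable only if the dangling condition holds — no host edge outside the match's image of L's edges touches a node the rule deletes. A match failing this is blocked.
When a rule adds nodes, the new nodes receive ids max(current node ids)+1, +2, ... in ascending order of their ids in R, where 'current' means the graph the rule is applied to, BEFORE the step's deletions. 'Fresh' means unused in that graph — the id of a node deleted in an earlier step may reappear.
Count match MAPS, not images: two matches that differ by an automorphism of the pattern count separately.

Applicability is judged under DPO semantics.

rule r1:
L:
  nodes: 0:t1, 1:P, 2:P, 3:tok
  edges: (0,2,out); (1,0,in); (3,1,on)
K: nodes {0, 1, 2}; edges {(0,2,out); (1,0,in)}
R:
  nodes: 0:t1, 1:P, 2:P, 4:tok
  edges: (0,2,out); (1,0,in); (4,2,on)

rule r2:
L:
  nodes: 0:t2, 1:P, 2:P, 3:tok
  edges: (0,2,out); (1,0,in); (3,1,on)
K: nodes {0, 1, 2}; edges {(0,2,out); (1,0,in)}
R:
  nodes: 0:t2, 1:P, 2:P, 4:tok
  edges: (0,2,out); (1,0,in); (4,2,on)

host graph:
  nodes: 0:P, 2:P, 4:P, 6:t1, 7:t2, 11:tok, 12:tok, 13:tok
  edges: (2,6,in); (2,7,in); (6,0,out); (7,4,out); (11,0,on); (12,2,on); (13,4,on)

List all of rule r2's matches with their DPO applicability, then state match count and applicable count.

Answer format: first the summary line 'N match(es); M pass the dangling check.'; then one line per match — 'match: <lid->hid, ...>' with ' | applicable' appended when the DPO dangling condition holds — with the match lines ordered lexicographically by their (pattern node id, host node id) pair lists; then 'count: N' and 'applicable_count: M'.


1 match(es); 1 pass the dangling check.
match: 0->7, 1->2, 2->4, 3->12 | applicable
count: 1
applicable_count: 1


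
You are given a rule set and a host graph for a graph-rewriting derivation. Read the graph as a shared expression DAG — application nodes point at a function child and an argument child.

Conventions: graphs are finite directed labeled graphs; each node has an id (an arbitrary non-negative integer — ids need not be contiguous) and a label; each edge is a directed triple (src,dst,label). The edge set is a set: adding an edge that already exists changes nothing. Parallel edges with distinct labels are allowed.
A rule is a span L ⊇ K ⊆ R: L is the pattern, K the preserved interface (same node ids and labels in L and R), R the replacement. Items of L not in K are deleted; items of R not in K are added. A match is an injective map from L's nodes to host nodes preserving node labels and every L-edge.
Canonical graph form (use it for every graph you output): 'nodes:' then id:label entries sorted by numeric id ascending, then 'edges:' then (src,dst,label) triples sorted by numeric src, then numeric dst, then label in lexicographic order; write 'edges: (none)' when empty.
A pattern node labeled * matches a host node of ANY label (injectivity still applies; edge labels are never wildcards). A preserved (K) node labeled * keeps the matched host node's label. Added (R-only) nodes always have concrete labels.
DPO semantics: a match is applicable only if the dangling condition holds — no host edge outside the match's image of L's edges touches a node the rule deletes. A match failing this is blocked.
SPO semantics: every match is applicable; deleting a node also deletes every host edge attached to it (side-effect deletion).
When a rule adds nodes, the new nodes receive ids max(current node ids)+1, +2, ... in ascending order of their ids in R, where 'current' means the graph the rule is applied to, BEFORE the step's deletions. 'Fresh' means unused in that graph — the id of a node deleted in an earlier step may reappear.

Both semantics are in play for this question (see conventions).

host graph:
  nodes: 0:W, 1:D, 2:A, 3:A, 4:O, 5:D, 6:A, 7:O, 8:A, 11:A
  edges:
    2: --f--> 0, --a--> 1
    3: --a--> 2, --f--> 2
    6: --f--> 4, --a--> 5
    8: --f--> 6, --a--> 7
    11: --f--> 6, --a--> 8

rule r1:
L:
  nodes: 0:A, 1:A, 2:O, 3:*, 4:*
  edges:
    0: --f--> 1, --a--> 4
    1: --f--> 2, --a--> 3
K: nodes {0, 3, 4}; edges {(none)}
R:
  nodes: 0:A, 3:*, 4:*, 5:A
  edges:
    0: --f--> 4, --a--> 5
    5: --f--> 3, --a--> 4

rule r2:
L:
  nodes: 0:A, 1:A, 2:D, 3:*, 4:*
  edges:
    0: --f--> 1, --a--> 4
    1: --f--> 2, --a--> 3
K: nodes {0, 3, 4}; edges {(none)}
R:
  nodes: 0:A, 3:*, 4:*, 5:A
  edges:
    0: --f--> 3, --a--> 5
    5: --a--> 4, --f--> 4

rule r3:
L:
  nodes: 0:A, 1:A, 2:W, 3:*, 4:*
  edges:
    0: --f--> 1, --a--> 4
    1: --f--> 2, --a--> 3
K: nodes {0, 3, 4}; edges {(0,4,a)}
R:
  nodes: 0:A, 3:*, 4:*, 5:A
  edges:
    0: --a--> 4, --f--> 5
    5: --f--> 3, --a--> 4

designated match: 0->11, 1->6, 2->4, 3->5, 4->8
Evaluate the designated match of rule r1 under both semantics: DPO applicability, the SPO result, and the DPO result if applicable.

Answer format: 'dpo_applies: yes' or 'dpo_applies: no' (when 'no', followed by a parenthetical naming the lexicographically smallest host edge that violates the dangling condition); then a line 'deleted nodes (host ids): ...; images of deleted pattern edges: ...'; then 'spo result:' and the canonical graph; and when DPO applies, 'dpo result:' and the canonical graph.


dpo_applies: no
(the rule deletes node 6, which keeps host edge (8,6,f) outside the match image — the dangling condition fails, DPO blocks; SPO proceeds and side-deletes such edges)
deleted nodes (host ids): 4, 6; images of deleted pattern edges: (6,4,f); (6,5,a); (11,6,f); (11,8,a)
spo result:
nodes: 0:W, 1:D, 2:A, 3:A, 5:D, 7:O, 8:A, 11:A, 12:A
edges: (2,0,f); (2,1,a); (3,2,a); (3,2,f); (8,7,a); (11,8,f); (11,12,a); (12,5,f); (12,8,a)


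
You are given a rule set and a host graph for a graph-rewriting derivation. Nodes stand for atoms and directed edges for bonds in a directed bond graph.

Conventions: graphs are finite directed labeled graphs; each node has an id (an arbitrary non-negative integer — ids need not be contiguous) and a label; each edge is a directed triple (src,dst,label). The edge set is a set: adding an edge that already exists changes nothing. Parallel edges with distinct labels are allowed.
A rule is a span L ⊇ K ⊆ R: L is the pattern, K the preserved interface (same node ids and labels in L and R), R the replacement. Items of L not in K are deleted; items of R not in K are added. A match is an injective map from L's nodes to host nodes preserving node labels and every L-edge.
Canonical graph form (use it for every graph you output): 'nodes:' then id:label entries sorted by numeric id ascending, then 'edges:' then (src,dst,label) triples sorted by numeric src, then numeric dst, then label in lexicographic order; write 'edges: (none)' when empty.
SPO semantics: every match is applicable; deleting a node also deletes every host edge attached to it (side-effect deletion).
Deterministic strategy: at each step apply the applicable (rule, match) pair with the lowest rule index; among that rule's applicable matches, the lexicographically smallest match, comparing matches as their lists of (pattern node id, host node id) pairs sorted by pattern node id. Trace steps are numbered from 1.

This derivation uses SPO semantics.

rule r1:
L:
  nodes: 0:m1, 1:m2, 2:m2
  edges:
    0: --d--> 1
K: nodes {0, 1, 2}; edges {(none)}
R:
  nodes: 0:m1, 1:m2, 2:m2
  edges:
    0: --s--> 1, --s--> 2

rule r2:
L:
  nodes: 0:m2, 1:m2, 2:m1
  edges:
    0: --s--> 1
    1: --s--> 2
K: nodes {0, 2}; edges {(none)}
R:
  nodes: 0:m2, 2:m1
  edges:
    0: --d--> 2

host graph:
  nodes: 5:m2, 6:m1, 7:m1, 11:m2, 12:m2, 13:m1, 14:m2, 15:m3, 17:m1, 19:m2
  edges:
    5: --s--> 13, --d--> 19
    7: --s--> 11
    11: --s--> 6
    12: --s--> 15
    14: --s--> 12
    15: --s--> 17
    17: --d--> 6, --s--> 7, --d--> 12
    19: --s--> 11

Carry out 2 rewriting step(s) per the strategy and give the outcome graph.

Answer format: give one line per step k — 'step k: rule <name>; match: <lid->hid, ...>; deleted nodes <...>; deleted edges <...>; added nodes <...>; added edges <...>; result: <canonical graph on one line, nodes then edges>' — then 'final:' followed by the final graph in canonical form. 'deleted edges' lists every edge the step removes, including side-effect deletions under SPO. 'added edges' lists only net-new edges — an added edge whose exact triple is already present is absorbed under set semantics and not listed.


step 1: rule r1; match: 0->17, 1->12, 2->5; deleted nodes (none); deleted edges (17,12,d); added nodes (none); added edges (17,5,s); (17,12,s); result: nodes: 5:m2, 6:m1, 7:m1, 11:m2, 12:m2, 13:m1, 14:m2, 15:m3, 17:m1, 19:m2 edges: (5,13,s); (5,19,d); (7,11,s); (11,6,s); (12,15,s); (14,12,s); (15,17,s); (17,5,s); (17,6,d); (17,7,s); (17,12,s); (19,11,s)
step 2: rule r2; match: 0->19, 1->11, 2->6; deleted nodes 11; deleted edges (7,11,s); (11,6,s); (19,11,s); added nodes (none); added edges (19,6,d); result: nodes: 5:m2, 6:m1, 7:m1, 12:m2, 13:m1, 14:m2, 15:m3, 17:m1, 19:m2 edges: (5,13,s); (5,19,d); (12,15,s); (14,12,s); (15,17,s); (17,5,s); (17,6,d); (17,7,s); (17,12,s); (19,6,d)
final:
nodes: 5:m2, 6:m1, 7:m1, 12:m2, 13:m1, 14:m2, 15:m3, 17:m1, 19:m2
edges: (5,13,s); (5,19,d); (12,15,s); (14,12,s); (15,17,s); (17,5,s); (17,6,d); (17,7,s); (17,12,s); (19,6,d)


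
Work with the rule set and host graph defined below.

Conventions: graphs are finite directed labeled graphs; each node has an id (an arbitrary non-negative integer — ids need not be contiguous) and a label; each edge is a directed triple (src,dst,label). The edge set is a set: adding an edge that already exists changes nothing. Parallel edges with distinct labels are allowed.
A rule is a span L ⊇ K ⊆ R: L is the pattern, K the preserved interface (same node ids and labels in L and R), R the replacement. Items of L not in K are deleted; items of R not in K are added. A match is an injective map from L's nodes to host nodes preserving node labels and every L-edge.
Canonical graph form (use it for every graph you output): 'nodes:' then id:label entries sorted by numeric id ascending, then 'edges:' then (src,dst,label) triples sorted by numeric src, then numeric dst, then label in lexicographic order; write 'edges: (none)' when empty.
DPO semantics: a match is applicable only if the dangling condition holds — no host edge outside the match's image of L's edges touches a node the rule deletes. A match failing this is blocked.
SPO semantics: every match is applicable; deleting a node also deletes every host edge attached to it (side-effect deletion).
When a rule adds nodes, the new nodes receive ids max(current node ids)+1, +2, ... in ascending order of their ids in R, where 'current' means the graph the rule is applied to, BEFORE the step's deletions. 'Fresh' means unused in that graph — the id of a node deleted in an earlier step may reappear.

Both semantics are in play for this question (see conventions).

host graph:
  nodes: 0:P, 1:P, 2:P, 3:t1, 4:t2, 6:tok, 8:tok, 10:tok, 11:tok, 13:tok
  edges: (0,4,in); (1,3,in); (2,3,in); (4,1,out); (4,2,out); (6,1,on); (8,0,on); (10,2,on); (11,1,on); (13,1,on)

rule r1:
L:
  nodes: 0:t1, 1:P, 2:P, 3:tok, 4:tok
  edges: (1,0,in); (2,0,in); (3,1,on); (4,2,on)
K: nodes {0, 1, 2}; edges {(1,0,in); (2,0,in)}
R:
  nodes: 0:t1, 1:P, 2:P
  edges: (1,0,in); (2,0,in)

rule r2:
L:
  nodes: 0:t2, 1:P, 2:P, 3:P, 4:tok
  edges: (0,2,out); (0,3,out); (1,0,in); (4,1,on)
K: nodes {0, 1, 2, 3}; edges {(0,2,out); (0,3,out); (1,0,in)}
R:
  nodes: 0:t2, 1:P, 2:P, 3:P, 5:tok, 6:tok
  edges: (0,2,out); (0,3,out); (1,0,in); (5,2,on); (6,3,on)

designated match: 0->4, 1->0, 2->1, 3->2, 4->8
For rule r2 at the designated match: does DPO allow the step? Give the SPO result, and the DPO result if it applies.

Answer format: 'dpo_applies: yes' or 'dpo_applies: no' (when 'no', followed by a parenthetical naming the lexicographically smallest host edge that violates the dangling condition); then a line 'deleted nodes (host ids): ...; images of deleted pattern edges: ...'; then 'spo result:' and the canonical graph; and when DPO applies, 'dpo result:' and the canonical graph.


dpo_applies: yes
deleted nodes (host ids): 8; images of deleted pattern edges: (8,0,on)
spo result:
nodes: 0:P, 1:P, 2:P, 3:t1, 4:t2, 6:tok, 10:tok, 11:tok, 13:tok, 14:tok, 15:tok
edges: (0,4,in); (1,3,in); (2,3,in); (4,1,out); (4,2,out); (6,1,on); (10,2,on); (11,1,on); (13,1,on); (14,1,on); (15,2,on)
dpo result:
nodes: 0:P, 1:P, 2:P, 3:t1, 4:t2, 6:tok, 10:tok, 11:tok, 13:tok, 14:tok, 15:tok
edges: (0,4,in); (1,3,in); (2,3,in); (4,1,out); (4,2,out); (6,1,on); (10,2,on); (11,1,on); (13,1,on); (14,1,on); (15,2,on)


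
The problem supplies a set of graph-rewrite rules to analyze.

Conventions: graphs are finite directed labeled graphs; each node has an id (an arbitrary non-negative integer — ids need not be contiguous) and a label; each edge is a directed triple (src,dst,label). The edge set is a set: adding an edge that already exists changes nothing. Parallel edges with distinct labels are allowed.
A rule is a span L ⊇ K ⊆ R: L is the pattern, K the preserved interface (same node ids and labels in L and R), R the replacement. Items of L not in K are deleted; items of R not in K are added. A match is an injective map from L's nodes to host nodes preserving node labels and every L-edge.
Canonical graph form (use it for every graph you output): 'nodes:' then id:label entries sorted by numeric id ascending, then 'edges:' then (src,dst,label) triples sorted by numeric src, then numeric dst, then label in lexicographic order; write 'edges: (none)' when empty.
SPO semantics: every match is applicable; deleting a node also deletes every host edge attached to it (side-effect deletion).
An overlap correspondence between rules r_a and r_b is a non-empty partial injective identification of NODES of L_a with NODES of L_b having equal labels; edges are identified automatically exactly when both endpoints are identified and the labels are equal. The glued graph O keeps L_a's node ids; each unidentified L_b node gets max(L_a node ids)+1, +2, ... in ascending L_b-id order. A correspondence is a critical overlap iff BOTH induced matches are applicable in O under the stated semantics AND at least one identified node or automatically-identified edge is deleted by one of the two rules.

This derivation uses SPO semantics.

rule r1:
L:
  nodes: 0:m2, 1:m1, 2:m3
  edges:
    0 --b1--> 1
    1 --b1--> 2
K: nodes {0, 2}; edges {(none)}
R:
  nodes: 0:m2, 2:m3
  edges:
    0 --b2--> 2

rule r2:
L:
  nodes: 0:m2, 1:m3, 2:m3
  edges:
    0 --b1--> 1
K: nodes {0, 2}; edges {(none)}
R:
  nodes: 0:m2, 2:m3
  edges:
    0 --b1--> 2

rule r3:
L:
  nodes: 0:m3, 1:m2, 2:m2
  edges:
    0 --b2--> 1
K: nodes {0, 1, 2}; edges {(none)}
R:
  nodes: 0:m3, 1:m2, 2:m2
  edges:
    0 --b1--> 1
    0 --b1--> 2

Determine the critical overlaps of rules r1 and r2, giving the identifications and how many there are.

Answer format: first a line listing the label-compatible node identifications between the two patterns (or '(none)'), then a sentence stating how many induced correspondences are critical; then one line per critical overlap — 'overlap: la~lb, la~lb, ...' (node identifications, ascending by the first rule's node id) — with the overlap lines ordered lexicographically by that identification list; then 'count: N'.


label-compatible node identifications between L(r1) and L(r2): 0~0, 2~1, 2~2
2 of the induced correspondences are critical overlaps of r1 and r2.
overlap: 0~0, 2~1
overlap: 2~1
count: 2


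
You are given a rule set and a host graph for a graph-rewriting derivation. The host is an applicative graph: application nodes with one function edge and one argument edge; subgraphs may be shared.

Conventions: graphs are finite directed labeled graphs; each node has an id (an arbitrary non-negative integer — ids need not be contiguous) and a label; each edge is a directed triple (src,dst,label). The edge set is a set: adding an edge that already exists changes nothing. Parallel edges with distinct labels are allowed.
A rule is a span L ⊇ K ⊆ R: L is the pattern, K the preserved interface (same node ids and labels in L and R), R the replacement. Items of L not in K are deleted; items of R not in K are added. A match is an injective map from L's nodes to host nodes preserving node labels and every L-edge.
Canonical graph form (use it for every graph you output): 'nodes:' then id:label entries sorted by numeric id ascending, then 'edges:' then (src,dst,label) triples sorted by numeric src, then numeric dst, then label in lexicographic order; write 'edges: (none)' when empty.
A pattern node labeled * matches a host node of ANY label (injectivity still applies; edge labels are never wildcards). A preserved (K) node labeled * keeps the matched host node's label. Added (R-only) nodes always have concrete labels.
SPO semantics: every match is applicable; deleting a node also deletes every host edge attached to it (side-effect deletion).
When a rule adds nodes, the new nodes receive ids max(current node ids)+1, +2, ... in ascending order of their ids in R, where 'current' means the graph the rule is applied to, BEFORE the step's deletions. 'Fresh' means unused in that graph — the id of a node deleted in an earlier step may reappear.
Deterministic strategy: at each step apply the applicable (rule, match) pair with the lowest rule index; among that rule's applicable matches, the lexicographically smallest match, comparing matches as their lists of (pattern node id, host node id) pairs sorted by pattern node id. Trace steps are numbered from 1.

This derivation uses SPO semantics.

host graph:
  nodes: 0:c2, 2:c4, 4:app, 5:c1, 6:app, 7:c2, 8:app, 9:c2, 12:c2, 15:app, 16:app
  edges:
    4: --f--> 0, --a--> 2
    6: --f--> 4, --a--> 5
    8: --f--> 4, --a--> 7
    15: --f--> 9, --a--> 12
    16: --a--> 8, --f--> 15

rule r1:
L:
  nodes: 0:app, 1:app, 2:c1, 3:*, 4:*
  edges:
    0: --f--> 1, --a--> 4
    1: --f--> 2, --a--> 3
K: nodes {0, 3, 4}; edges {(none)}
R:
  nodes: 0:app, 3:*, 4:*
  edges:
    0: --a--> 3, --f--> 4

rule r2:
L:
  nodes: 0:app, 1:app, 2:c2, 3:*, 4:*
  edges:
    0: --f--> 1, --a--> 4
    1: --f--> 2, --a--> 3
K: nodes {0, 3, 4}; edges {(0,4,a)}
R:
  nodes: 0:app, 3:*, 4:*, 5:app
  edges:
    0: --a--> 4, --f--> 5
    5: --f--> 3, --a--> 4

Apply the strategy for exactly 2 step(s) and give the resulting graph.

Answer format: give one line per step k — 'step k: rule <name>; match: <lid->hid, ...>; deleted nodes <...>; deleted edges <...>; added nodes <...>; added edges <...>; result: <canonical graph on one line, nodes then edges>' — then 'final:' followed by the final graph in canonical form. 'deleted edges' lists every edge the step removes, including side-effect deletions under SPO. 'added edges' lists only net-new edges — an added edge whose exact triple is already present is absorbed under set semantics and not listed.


step 1: rule r2; match: 0->6, 1->4, 2->0, 3->2, 4->5; deleted nodes 0, 4; deleted edges (4,0,f); (4,2,a); (6,4,f); (8,4,f); added nodes 17; added edges (6,17,f); (17,2,f); (17,5,a); result: nodes: 2:c4, 5:c1, 6:app, 7:c2, 8:app, 9:c2, 12:c2, 15:app, 16:app, 17:app edges: (6,5,a); (6,17,f); (8,7,a); (15,9,f); (15,12,a); (16,8,a); (16,15,f); (17,2,f); (17,5,a)
step 2: rule r2; match: 0->16, 1->15, 2->9, 3->12, 4->8; deleted nodes 9, 15; deleted edges (15,9,f); (15,12,a); (16,15,f); added nodes 18; added edges (16,18,f); (18,8,a); (18,12,f); result: nodes: 2:c4, 5:c1, 6:app, 7:c2, 8:app, 12:c2, 16:app, 17:app, 18:app edges: (6,5,a); (6,17,f); (8,7,a); (16,8,a); (16,18,f); (17,2,f); (17,5,a); (18,8,a); (18,12,f)
final:
nodes: 2:c4, 5:c1, 6:app, 7:c2, 8:app, 12:c2, 16:app, 17:app, 18:app
edges: (6,5,a); (6,17,f); (8,7,a); (16,8,a); (16,18,f); (17,2,f); (17,5,a); (18,8,a); (18,12,f)
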